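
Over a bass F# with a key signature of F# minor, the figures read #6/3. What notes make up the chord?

A third above F# in this key is A.
A sixth above F# in this key is D, raised to D# by the sharp.
Together with the bass F#, this spells D# diminished in first inversion.

F#, A, D#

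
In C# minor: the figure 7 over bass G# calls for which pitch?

F#

Counting 6 letter steps above G# lands on F; in C# minor, that letter is F#.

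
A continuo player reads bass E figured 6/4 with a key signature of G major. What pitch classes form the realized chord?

A fourth above E in this key is A.
A sixth above E in this key is C.
Together with the bass E, this spells A minor in second inversion.

E, A, C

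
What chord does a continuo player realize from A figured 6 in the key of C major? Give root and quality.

F major

The figures 6 indicate a triad in first inversion.
In first inversion the root lies a sixth above the bass: a sixth above A in C major is F.
The chord tones are A, C, F, giving F major.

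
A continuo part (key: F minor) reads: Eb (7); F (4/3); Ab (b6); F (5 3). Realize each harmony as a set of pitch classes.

Eb, G, Bb, Db | F, Ab, Bb, Db | Ab, C, Fb | F, Ab, C

Eb (7/5/3): Eb, G, Bb, Db.
F (6/4/3): F, Ab, Bb, Db.
Ab (b6/3): Ab, C, Fb.
F (5/3): F, Ab, C.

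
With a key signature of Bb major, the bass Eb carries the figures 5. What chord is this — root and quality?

Eb major

The figures 5 indicate a triad in root position.
In root position the bass is the root, so the root is Eb.
The chord tones are Eb, G, Bb, giving Eb major.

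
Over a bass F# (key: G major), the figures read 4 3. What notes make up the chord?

The written figures 4 3 are shorthand for 6/4/3: the 6 is implied.
A third above F# in this key is A.
A fourth above F# in this key is B.
A sixth above F# in this key is D.
Together with the bass F#, this spells B minor seventh in second inversion.

F#, A, B, D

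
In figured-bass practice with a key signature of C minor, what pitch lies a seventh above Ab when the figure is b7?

Gb

Counting 6 letter steps above Ab lands on G; in C minor, that letter is G.
The b7 figure lowers it a semitone, giving Gb.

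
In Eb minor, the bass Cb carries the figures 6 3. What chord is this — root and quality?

Ab minor

The figures 6 3 indicate a triad in first inversion.
In first inversion the root lies a sixth above the bass: a sixth above Cb in Eb minor is Ab.
The chord tones are Cb, Eb, Ab, giving Ab minor.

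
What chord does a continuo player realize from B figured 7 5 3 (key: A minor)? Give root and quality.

The figures 7 5 3 indicate a seventh chord in root position.
In root position the bass is the root, so the root is B.
The chord tones are B, D, F, A, giving B half-diminished seventh.

B half-diminished seventh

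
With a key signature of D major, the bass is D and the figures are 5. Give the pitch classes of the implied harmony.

D, F#, A

The written figures 5 are shorthand for 5/3: the 3 is implied.
A third above D in this key is F#.
A fifth above D in this key is A.
Together with the bass D, this spells D major in root position.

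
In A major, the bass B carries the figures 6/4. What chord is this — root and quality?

The figures 6/4 indicate a triad in second inversion.
In second inversion the root lies a fourth above the bass: a fourth above B in A major is E.
The chord tones are B, E, G#, giving E major.

E major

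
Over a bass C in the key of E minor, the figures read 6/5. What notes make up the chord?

C, E, G, A

The written figures 6/5 are shorthand for 6/5/3: the 3 is implied.
A third above C in this key is E.
A fifth above C in this key is G.
A sixth above C in this key is A.
Together with the bass C, this spells A minor seventh in first inversion.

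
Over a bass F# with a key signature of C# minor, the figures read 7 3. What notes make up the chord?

The written figures 7 3 are shorthand for 7/5/3: the 5 is implied.
A third above F# in this key is A.
A fifth above F# in this key is C#.
A seventh above F# in this key is E.
Together with the bass F#, this spells F# minor seventh in root position.

F#, A, C#, E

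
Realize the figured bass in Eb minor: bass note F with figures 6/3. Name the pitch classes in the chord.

A third above F in this key is Ab.
A sixth above F in this key is Db.
Together with the bass F, this spells Db major in first inversion.

F, Ab, Db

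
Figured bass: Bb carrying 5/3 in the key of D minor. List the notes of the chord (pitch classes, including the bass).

Bb, D, F

A third above Bb in this key is D.
A fifth above Bb in this key is F.
Together with the bass Bb, this spells Bb major in root position.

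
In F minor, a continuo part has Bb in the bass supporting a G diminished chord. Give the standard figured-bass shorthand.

6

Bb is the third of G diminished, so the chord is in first inversion.
A triad in first inversion is figured 6/3, conventionally abbreviated 6.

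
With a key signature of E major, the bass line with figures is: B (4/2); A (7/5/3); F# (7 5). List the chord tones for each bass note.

B (6/4/2): B, C#, E, G#.
A (7/5/3): A, C#, E, G#.
F# (7/5/3): F#, A, C#, E.

B, C#, E, G# | A, C#, E, G# | F#, A, C#, E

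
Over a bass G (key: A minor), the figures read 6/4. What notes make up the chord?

A fourth above G in this key is C.
A sixth above G in this key is E.
Together with the bass G, this spells C major in second inversion.

G, C, E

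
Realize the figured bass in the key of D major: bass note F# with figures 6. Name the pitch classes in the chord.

The written figures 6 are shorthand for 6/3: the 3 is implied.
A third above F# in this key is A.
A sixth above F# in this key is D.
Together with the bass F#, this spells D major in first inversion.

F#, A, D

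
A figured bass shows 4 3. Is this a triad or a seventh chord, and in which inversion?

4 3 is shorthand for 6/4/3.
Intervals of 6/4/3 above the bass form a seventh chord; the bass is the fifth, so this is second inversion.

seventh chord, second inversion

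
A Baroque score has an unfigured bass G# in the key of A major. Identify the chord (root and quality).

An unfigured bass indicates a triad in root position.
In root position the bass is the root, so the root is G#.
The chord tones are G#, B, D, giving G# diminished.

G# diminished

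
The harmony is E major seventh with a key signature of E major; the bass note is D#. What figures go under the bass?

D# is the seventh of E major seventh, so the chord is in third inversion.
A seventh chord in third inversion is figured 6/4/2, conventionally abbreviated 4/2.

4/2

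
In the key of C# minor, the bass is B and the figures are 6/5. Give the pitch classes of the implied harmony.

The written figures 6/5 are shorthand for 6/5/3: the 3 is implied.
A third above B in this key is D#.
A fifth above B in this key is F#.
A sixth above B in this key is G#.
Together with the bass B, this spells G# minor seventh in first inversion.

B, D#, F#, G#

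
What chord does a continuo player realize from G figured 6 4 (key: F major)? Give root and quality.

C major

The figures 6 4 indicate a triad in second inversion.
In second inversion the root lies a fourth above the bass: a fourth above G in F major is C.
The chord tones are G, C, E, giving C major.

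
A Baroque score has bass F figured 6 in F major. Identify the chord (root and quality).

The figures 6 indicate a triad in first inversion.
In first inversion the root lies a sixth above the bass: a sixth above F in F major is D.
The chord tones are F, A, D, giving D minor.

D minor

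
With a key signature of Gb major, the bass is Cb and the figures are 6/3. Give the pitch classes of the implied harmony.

A third above Cb in this key is Eb.
A sixth above Cb in this key is Ab.
Together with the bass Cb, this spells Ab minor in first inversion.

Cb, Eb, Ab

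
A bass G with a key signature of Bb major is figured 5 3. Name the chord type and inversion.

triad, root position

Intervals of 5/3 above the bass form a triad; the bass is the root, so this is root position.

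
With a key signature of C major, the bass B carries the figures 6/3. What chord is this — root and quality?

G major

The figures 6/3 indicate a triad in first inversion.
In first inversion the root lies a sixth above the bass: a sixth above B in C major is G.
The chord tones are B, D, G, giving G major.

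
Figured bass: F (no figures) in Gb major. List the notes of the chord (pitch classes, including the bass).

F, Ab, Cb

An unfigured bass implies 5/3.
A third above F in this key is Ab.
A fifth above F in this key is Cb.
Together with the bass F, this spells F diminished in root position.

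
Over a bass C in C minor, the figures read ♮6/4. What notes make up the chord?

A fourth above C in this key is F.
A sixth above C in this key is Ab, made natural (A) by the ♮ figure.
Together with the bass C, this spells F major in second inversion.

C, F, A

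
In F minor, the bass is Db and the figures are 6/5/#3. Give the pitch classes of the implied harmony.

A third above Db in this key is F, raised to F# by the sharp.
A fifth above Db in this key is Ab.
A sixth above Db in this key is Bb.

Db, F#, Ab, Bb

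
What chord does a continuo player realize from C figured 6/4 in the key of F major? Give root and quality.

The figures 6/4 indicate a triad in second inversion.
In second inversion the root lies a fourth above the bass: a fourth above C in F major is F.
The chord tones are C, F, A, giving F major.

F major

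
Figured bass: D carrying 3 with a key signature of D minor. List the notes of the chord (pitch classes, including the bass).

D, F, A

The written figures 3 are shorthand for 5/3: the 5 is implied.
A third above D in this key is F.
A fifth above D in this key is A.
Together with the bass D, this spells D minor in root position.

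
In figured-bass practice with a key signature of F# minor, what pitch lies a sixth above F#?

Counting 5 letter steps above F# lands on D; in F# minor, that letter is D.

D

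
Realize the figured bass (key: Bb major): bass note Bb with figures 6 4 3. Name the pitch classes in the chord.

Bb, D, Eb, G

A third above Bb in this key is D.
A fourth above Bb in this key is Eb.
A sixth above Bb in this key is G.
Together with the bass Bb, this spells Eb major seventh in second inversion.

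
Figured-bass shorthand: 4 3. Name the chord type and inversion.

4 3 is shorthand for 6/4/3.
Intervals of 6/4/3 above the bass form a seventh chord; the bass is the fifth, so this is second inversion.

seventh chord, second inversion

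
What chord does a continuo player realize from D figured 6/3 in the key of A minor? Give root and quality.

B diminished

The figures 6/3 indicate a triad in first inversion.
In first inversion the root lies a sixth above the bass: a sixth above D in A minor is B.
The chord tones are D, F, B, giving B diminished.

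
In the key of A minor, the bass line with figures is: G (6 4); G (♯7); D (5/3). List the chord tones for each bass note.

G, C, E | G, B, D, F# | D, F, A

G (6/4): G, C, E.
G (#7/5/3): G, B, D, F#.
D (5/3): D, F, A.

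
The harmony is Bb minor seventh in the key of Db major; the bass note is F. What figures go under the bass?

F is the fifth of Bb minor seventh, so the chord is in second inversion.
A seventh chord in second inversion is figured 6/4/3, conventionally abbreviated 4/3.

4/3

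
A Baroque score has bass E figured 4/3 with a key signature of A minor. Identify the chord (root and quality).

A minor seventh

The figures 4/3 indicate a seventh chord in second inversion.
In second inversion the root lies a fourth above the bass: a fourth above E in A minor is A.
The chord tones are E, G, A, C, giving A minor seventh.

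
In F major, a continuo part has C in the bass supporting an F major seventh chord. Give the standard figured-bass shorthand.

4/3

C is the fifth of F major seventh, so the chord is in second inversion.
A seventh chord in second inversion is figured 6/4/3, conventionally abbreviated 4/3.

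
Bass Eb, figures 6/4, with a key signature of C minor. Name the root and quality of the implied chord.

The figures 6/4 indicate a triad in second inversion.
In second inversion the root lies a fourth above the bass: a fourth above Eb in C minor is Ab.
The chord tones are Eb, Ab, C, giving Ab major.

Ab major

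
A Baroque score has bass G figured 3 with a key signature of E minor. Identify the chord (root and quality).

The figures 3 indicate a triad in root position.
In root position the bass is the root, so the root is G.
The chord tones are G, B, D, giving G major.

G major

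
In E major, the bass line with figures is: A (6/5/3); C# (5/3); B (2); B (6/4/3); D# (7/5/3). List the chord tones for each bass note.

A (6/5/3): A, C#, E, F#.
C# (5/3): C#, E, G#.
B (6/4/2): B, C#, E, G#.
B (6/4/3): B, D#, E, G#.
D# (7/5/3): D#, F#, A, C#.

A, C#, E, F# | C#, E, G# | B, C#, E, G# | B, D#, E, G# | D#, F#, A, C#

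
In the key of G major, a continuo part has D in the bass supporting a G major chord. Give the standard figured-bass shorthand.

D is the fifth of G major, so the chord is in second inversion.
A triad in second inversion is figured 6/4, conventionally abbreviated 6/4.

6/4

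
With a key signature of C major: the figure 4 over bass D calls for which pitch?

G

Counting 3 letter steps above D lands on G; in C major, that letter is G.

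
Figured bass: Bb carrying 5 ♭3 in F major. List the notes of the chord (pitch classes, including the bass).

Bb, Db, F

A third above Bb in this key is D, lowered to Db by the flat.
A fifth above Bb in this key is F.
Together with the bass Bb, this spells Bb minor in root position.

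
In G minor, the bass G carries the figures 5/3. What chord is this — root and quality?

G minor

The figures 5/3 indicate a triad in root position.
In root position the bass is the root, so the root is G.
The chord tones are G, Bb, D, giving G minor.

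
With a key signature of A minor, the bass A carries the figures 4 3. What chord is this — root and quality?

D minor seventh

The figures 4 3 indicate a seventh chord in second inversion.
In second inversion the root lies a fourth above the bass: a fourth above A in A minor is D.
The chord tones are A, C, D, F, giving D minor seventh.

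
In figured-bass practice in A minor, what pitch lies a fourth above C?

F

Counting 3 letter steps above C lands on F; in A minor, that letter is F.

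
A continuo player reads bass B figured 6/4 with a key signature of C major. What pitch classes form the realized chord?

B, E, G

A fourth above B in this key is E.
A sixth above B in this key is G.
Together with the bass B, this spells E minor in second inversion.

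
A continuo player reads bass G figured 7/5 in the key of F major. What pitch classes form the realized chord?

G, Bb, D, F

The written figures 7/5 are shorthand for 7/5/3: the 3 is implied.
A third above G in this key is Bb.
A fifth above G in this key is D.
A seventh above G in this key is F.
Together with the bass G, this spells G minor seventh in root position.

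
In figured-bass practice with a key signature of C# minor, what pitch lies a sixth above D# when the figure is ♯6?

B#

Counting 5 letter steps above D# lands on B; in C# minor, that letter is B.
The #6 figure raises it a semitone, giving B#.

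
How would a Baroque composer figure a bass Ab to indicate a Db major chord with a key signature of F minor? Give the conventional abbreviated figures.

Ab is the fifth of Db major, so the chord is in second inversion.
A triad in second inversion is figured 6/4, conventionally abbreviated 6/4.

6/4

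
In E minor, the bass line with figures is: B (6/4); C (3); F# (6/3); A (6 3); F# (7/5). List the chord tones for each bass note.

B, E, G | C, E, G | F#, A, D | A, C, F# | F#, A, C, E

B (6/4): B, E, G.
C (5/3): C, E, G.
F# (6/3): F#, A, D.
A (6/3): A, C, F#.
F# (7/5/3): F#, A, C, E.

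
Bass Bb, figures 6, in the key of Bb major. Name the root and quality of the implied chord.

G minor

The figures 6 indicate a triad in first inversion.
In first inversion the root lies a sixth above the bass: a sixth above Bb in Bb major is G.
The chord tones are Bb, D, G, giving G minor.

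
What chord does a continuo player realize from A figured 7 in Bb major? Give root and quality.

The figures 7 indicate a seventh chord in root position.
In root position the bass is the root, so the root is A.
The chord tones are A, C, Eb, G, giving A half-diminished seventh.

A half-diminished seventh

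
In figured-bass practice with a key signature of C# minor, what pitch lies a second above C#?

Counting 1 letter step above C# lands on D; in C# minor, that letter is D#.

D#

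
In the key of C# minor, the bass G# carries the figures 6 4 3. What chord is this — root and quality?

C# minor seventh

The figures 6 4 3 indicate a seventh chord in second inversion.
In second inversion the root lies a fourth above the bass: a fourth above G# in C# minor is C#.
The chord tones are G#, B, C#, E, giving C# minor seventh.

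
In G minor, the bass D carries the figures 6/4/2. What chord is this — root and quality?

Eb major seventh

The figures 6/4/2 indicate a seventh chord in third inversion.
In third inversion the root lies a second above the bass: a second above D in G minor is Eb.
The chord tones are D, Eb, G, Bb, giving Eb major seventh.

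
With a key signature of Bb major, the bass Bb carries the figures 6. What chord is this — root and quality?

The figures 6 indicate a triad in first inversion.
In first inversion the root lies a sixth above the bass: a sixth above Bb in Bb major is G.
The chord tones are Bb, D, G, giving G minor.

G minor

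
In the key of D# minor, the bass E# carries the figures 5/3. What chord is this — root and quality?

E# diminished

The figures 5/3 indicate a triad in root position.
In root position the bass is the root, so the root is E#.
The chord tones are E#, G#, B, giving E# diminished.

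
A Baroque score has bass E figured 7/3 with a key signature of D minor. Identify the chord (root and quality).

E half-diminished seventh

The figures 7/3 indicate a seventh chord in root position.
In root position the bass is the root, so the root is E.
The chord tones are E, G, Bb, D, giving E half-diminished seventh.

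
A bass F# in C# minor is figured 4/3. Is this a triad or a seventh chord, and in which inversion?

4/3 is shorthand for 6/4/3.
Intervals of 6/4/3 above the bass form a seventh chord; the bass is the fifth, so this is second inversion.

seventh chord, second inversion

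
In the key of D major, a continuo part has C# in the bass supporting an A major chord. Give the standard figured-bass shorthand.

C# is the third of A major, so the chord is in first inversion.
A triad in first inversion is figured 6/3, conventionally abbreviated 6.

6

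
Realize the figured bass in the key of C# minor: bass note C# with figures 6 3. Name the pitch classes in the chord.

C#, E, A

A third above C# in this key is E.
A sixth above C# in this key is A.
Together with the bass C#, this spells A major in first inversion.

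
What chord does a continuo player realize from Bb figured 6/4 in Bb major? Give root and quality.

Eb major

The figures 6/4 indicate a triad in second inversion.
In second inversion the root lies a fourth above the bass: a fourth above Bb in Bb major is Eb.
The chord tones are Bb, Eb, G, giving Eb major.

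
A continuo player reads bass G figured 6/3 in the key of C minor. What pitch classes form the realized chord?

A third above G in this key is Bb.
A sixth above G in this key is Eb.
Together with the bass G, this spells Eb major in first inversion.

G, Bb, Eb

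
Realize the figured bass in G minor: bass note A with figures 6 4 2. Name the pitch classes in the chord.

A, Bb, D, F

A second above A in this key is Bb.
A fourth above A in this key is D.
A sixth above A in this key is F.
Together with the bass A, this spells Bb major seventh in third inversion.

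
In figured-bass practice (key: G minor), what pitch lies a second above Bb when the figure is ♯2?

C#

Counting 1 letter step above Bb lands on C; in G minor, that letter is C.
The #2 figure raises it a semitone, giving C#.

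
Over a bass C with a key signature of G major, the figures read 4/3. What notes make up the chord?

C, E, F#, A

The written figures 4/3 are shorthand for 6/4/3: the 6 is implied.
A third above C in this key is E.
A fourth above C in this key is F#.
A sixth above C in this key is A.
Together with the bass C, this spells F# half-diminished seventh in second inversion.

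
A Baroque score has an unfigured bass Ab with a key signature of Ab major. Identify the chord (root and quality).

An unfigured bass indicates a triad in root position.
In root position the bass is the root, so the root is Ab.
The chord tones are Ab, C, Eb, giving Ab major.

Ab major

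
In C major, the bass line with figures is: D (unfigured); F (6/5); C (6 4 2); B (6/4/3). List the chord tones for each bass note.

D (5/3): D, F, A.
F (6/5/3): F, A, C, D.
C (6/4/2): C, D, F, A.
B (6/4/3): B, D, E, G.

D, F, A | F, A, C, D | C, D, F, A | B, D, E, G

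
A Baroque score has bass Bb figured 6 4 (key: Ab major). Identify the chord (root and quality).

The figures 6 4 indicate a triad in second inversion.
In second inversion the root lies a fourth above the bass: a fourth above Bb in Ab major is Eb.
The chord tones are Bb, Eb, G, giving Eb major.

Eb major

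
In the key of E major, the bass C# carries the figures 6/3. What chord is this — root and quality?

The figures 6/3 indicate a triad in first inversion.
In first inversion the root lies a sixth above the bass: a sixth above C# in E major is A.
The chord tones are C#, E, A, giving A major.

A major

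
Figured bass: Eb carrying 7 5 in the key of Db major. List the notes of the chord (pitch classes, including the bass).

The written figures 7 5 are shorthand for 7/5/3: the 3 is implied.
A third above Eb in this key is Gb.
A fifth above Eb in this key is Bb.
A seventh above Eb in this key is Db.
Together with the bass Eb, this spells Eb minor seventh in root position.

Eb, Gb, Bb, Db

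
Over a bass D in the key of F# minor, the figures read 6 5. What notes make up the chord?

The written figures 6 5 are shorthand for 6/5/3: the 3 is implied.
A third above D in this key is F#.
A fifth above D in this key is A.
A sixth above D in this key is B.
Together with the bass D, this spells B minor seventh in first inversion.

D, F#, A, B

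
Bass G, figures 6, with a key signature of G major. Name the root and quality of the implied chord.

The figures 6 indicate a triad in first inversion.
In first inversion the root lies a sixth above the bass: a sixth above G in G major is E.
The chord tones are G, B, E, giving E minor.

E minor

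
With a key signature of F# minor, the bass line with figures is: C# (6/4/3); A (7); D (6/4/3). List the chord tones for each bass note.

C#, E, F#, A | A, C#, E, G# | D, F#, G#, B

C# (6/4/3): C#, E, F#, A.
A (7/5/3): A, C#, E, G#.
D (6/4/3): D, F#, G#, B.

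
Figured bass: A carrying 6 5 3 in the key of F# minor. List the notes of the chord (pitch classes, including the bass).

A, C#, E, F#

A third above A in this key is C#.
A fifth above A in this key is E.
A sixth above A in this key is F#.
Together with the bass A, this spells F# minor seventh in first inversion.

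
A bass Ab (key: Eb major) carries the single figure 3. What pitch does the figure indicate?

Counting 2 letter steps above Ab lands on C; in Eb major, that letter is C.

C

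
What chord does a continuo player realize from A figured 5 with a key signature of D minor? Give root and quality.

The figures 5 indicate a triad in root position.
In root position the bass is the root, so the root is A.
The chord tones are A, C, E, giving A minor.

A minor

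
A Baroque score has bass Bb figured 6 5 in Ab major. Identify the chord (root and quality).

The figures 6 5 indicate a seventh chord in first inversion.
In first inversion the root lies a sixth above the bass: a sixth above Bb in Ab major is G.
The chord tones are Bb, Db, F, G, giving G half-diminished seventh.

G half-diminished seventh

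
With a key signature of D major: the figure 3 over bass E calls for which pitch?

Counting 2 letter steps above E lands on G; in D major, that letter is G.

G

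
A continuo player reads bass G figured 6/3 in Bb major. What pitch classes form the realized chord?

A third above G in this key is Bb.
A sixth above G in this key is Eb.
Together with the bass G, this spells Eb major in first inversion.

G, Bb, Eb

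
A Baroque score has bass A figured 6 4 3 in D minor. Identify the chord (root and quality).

The figures 6 4 3 indicate a seventh chord in second inversion.
In second inversion the root lies a fourth above the bass: a fourth above A in D minor is D.
The chord tones are A, C, D, F, giving D minor seventh.

D minor seventh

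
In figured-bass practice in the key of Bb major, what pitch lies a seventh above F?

Counting 6 letter steps above F lands on E; in Bb major, that letter is Eb.

Eb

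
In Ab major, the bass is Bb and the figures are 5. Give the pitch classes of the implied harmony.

The written figures 5 are shorthand for 5/3: the 3 is implied.
A third above Bb in this key is Db.
A fifth above Bb in this key is F.
Together with the bass Bb, this spells Bb minor in root position.

Bb, Db, F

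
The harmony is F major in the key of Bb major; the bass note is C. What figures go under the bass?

C is the fifth of F major, so the chord is in second inversion.
A triad in second inversion is figured 6/4, conventionally abbreviated 6/4.

6/4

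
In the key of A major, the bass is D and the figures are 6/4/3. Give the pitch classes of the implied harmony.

A third above D in this key is F#.
A fourth above D in this key is G#.
A sixth above D in this key is B.
Together with the bass D, this spells G# half-diminished seventh in second inversion.

D, F#, G#, B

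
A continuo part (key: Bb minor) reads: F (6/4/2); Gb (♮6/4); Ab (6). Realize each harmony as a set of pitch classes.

F, Gb, Bb, Db | Gb, C, E | Ab, C, F

F (6/4/2): F, Gb, Bb, Db.
Gb (♮6/4): Gb, C, E.
Ab (6/3): Ab, C, F.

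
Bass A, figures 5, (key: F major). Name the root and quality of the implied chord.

A minor

The figures 5 indicate a triad in root position.
In root position the bass is the root, so the root is A.
The chord tones are A, C, E, giving A minor.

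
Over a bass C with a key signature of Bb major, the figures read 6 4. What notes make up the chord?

C, F, A

A fourth above C in this key is F.
A sixth above C in this key is A.
Together with the bass C, this spells F major in second inversion.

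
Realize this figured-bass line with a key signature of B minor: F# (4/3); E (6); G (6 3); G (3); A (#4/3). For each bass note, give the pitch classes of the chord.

F# (6/4/3): F#, A, B, D.
E (6/3): E, G, C#.
G (6/3): G, B, E.
G (5/3): G, B, D.
A (6/#4/3): A, C#, D#, F#.

F#, A, B, D | E, G, C# | G, B, E | G, B, D | A, C#, D#, F#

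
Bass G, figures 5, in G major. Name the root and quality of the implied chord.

G major

The figures 5 indicate a triad in root position.
In root position the bass is the root, so the root is G.
The chord tones are G, B, D, giving G major.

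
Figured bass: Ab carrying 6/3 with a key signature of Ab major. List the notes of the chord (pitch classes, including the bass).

Ab, C, F

A third above Ab in this key is C.
A sixth above Ab in this key is F.
Together with the bass Ab, this spells F minor in first inversion.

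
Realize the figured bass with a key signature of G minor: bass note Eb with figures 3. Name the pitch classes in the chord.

The written figures 3 are shorthand for 5/3: the 5 is implied.
A third above Eb in this key is G.
A fifth above Eb in this key is Bb.
Together with the bass Eb, this spells Eb major in root position.

Eb, G, Bb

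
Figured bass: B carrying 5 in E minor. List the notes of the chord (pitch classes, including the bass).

The written figures 5 are shorthand for 5/3: the 3 is implied.
A third above B in this key is D.
A fifth above B in this key is F#.
Together with the bass B, this spells B minor in root position.

B, D, F#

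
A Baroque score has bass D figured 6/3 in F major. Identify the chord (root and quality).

Bb major

The figures 6/3 indicate a triad in first inversion.
In first inversion the root lies a sixth above the bass: a sixth above D in F major is Bb.
The chord tones are D, F, Bb, giving Bb major.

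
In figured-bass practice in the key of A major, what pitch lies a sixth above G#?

Counting 5 letter steps above G# lands on E; in A major, that letter is E.

E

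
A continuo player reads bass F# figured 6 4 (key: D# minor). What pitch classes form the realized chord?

F#, B, D#

A fourth above F# in this key is B.
A sixth above F# in this key is D#.
Together with the bass F#, this spells B major in second inversion.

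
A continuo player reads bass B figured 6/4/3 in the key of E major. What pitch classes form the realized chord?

A third above B in this key is D#.
A fourth above B in this key is E.
A sixth above B in this key is G#.
Together with the bass B, this spells E major seventh in second inversion.

B, D#, E, G#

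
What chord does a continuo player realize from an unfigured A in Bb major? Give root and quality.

A diminished

An unfigured bass indicates a triad in root position.
In root position the bass is the root, so the root is A.
The chord tones are A, C, Eb, giving A diminished.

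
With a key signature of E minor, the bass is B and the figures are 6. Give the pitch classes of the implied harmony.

The written figures 6 are shorthand for 6/3: the 3 is implied.
A third above B in this key is D.
A sixth above B in this key is G.
Together with the bass B, this spells G major in first inversion.

B, D, G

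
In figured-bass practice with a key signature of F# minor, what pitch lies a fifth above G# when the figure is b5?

Counting 4 letter steps above G# lands on D; in F# minor, that letter is D.
The b5 figure lowers it a semitone, giving Db.

Db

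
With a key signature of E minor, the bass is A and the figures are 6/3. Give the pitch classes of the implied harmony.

A, C, F#

A third above A in this key is C.
A sixth above A in this key is F#.
Together with the bass A, this spells F# diminished in first inversion.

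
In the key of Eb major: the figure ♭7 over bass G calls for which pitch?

Fb

Counting 6 letter steps above G lands on F; in Eb major, that letter is F.
The b7 figure lowers it a semitone, giving Fb.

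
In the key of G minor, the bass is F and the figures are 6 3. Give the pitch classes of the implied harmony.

F, A, D

A third above F in this key is A.
A sixth above F in this key is D.
Together with the bass F, this spells D minor in first inversion.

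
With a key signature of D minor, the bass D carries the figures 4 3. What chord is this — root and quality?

G minor seventh

The figures 4 3 indicate a seventh chord in second inversion.
In second inversion the root lies a fourth above the bass: a fourth above D in D minor is G.
The chord tones are D, F, G, Bb, giving G minor seventh.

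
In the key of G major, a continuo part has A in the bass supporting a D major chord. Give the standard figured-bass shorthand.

A is the fifth of D major, so the chord is in second inversion.
A triad in second inversion is figured 6/4, conventionally abbreviated 6/4.

6/4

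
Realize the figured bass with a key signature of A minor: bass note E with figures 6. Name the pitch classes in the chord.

The written figures 6 are shorthand for 6/3: the 3 is implied.
A third above E in this key is G.
A sixth above E in this key is C.
Together with the bass E, this spells C major in first inversion.

E, G, C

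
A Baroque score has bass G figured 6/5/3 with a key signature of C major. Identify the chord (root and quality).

E minor seventh

The figures 6/5/3 indicate a seventh chord in first inversion.
In first inversion the root lies a sixth above the bass: a sixth above G in C major is E.
The chord tones are G, B, D, E, giving E minor seventh.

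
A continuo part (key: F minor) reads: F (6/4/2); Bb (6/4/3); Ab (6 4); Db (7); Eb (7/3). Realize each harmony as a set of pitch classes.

F (6/4/2): F, G, Bb, Db.
Bb (6/4/3): Bb, Db, Eb, G.
Ab (6/4): Ab, Db, F.
Db (7/5/3): Db, F, Ab, C.
Eb (7/5/3): Eb, G, Bb, Db.

F, G, Bb, Db | Bb, Db, Eb, G | Ab, Db, F | Db, F, Ab, C | Eb, G, Bb, Db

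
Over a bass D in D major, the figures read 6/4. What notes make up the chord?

D, G, B

A fourth above D in this key is G.
A sixth above D in this key is B.
Together with the bass D, this spells G major in second inversion.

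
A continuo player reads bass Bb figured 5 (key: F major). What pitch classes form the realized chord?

The written figures 5 are shorthand for 5/3: the 3 is implied.
A third above Bb in this key is D.
A fifth above Bb in this key is F.
Together with the bass Bb, this spells Bb major in root position.

Bb, D, F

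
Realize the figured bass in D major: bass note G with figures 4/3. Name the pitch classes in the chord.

G, B, C#, E

The written figures 4/3 are shorthand for 6/4/3: the 6 is implied.
A third above G in this key is B.
A fourth above G in this key is C#.
A sixth above G in this key is E.
Together with the bass G, this spells C# half-diminished seventh in second inversion.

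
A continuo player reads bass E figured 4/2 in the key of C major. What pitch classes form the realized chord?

E, F, A, C

The written figures 4/2 are shorthand for 6/4/2: the 6 is implied.
A second above E in this key is F.
A fourth above E in this key is A.
A sixth above E in this key is C.
Together with the bass E, this spells F major seventh in third inversion.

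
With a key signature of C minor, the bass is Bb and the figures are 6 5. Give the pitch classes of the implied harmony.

The written figures 6 5 are shorthand for 6/5/3: the 3 is implied.
A third above Bb in this key is D.
A fifth above Bb in this key is F.
A sixth above Bb in this key is G.
Together with the bass Bb, this spells G minor seventh in first inversion.

Bb, D, F, G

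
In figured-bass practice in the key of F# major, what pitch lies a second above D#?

E#

Counting 1 letter step above D# lands on E; in F# major, that letter is E#.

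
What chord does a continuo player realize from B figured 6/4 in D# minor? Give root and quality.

The figures 6/4 indicate a triad in second inversion.
In second inversion the root lies a fourth above the bass: a fourth above B in D# minor is E#.
The chord tones are B, E#, G#, giving E# diminished.

E# diminished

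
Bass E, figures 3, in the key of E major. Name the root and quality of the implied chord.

E major

The figures 3 indicate a triad in root position.
In root position the bass is the root, so the root is E.
The chord tones are E, G#, B, giving E major.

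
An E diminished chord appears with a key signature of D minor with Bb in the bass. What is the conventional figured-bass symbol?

6/4

Bb is the fifth of E diminished, so the chord is in second inversion.
A triad in second inversion is figured 6/4, conventionally abbreviated 6/4.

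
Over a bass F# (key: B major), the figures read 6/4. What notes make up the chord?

F#, B, D#

A fourth above F# in this key is B.
A sixth above F# in this key is D#.
Together with the bass F#, this spells B major in second inversion.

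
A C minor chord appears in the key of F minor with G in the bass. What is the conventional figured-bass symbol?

G is the fifth of C minor, so the chord is in second inversion.
A triad in second inversion is figured 6/4, conventionally abbreviated 6/4.

6/4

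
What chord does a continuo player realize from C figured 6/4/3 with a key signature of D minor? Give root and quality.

F major seventh

The figures 6/4/3 indicate a seventh chord in second inversion.
In second inversion the root lies a fourth above the bass: a fourth above C in D minor is F.
The chord tones are C, E, F, A, giving F major seventh.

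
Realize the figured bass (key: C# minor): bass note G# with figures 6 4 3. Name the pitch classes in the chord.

G#, B, C#, E

A third above G# in this key is B.
A fourth above G# in this key is C#.
A sixth above G# in this key is E.
Together with the bass G#, this spells C# minor seventh in second inversion.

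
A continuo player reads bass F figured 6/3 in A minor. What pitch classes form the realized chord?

A third above F in this key is A.
A sixth above F in this key is D.
Together with the bass F, this spells D minor in first inversion.

F, A, D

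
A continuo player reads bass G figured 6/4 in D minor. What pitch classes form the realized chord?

G, C, E

A fourth above G in this key is C.
A sixth above G in this key is E.
Together with the bass G, this spells C major in second inversion.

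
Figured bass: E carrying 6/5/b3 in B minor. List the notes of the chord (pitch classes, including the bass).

A third above E in this key is G, lowered to Gb by the flat.
A fifth above E in this key is B.
A sixth above E in this key is C#.

E, Gb, B, C#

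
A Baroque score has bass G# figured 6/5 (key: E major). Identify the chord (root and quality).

E major seventh

The figures 6/5 indicate a seventh chord in first inversion.
In first inversion the root lies a sixth above the bass: a sixth above G# in E major is E.
The chord tones are G#, B, D#, E, giving E major seventh.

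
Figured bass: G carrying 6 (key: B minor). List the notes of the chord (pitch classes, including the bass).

G, B, E

The written figures 6 are shorthand for 6/3: the 3 is implied.
A third above G in this key is B.
A sixth above G in this key is E.
Together with the bass G, this spells E minor in first inversion.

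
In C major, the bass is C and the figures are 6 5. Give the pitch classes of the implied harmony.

The written figures 6 5 are shorthand for 6/5/3: the 3 is implied.
A third above C in this key is E.
A fifth above C in this key is G.
A sixth above C in this key is A.
Together with the bass C, this spells A minor seventh in first inversion.

C, E, G, A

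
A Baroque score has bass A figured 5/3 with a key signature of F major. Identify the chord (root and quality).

The figures 5/3 indicate a triad in root position.
In root position the bass is the root, so the root is A.
The chord tones are A, C, E, giving A minor.

A minor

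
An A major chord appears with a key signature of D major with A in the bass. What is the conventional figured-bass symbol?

A is the root of A major, so the chord is in root position.
A triad in root position is figured 5/3, conventionally abbreviated (no figures — root-position triad).

no figures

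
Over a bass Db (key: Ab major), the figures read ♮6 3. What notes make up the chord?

A third above Db in this key is F.
A sixth above Db in this key is Bb, made natural (B) by the ♮ figure.

Db, F, B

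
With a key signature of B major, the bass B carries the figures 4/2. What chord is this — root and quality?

The figures 4/2 indicate a seventh chord in third inversion.
In third inversion the root lies a second above the bass: a second above B in B major is C#.
The chord tones are B, C#, E, G#, giving C# minor seventh.

C# minor seventh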